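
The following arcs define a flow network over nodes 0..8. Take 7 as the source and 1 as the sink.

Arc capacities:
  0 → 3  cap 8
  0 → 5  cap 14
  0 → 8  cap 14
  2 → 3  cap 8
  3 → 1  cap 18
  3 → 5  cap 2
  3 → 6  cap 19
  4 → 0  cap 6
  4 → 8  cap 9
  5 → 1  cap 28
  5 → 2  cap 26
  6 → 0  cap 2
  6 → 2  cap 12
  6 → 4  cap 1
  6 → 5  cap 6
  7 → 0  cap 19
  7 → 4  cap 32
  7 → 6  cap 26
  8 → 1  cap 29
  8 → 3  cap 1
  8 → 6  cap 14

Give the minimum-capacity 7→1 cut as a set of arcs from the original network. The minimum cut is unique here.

Min-cut arcs: {(2,3), (4,0), (4,8), (6,0), (6,5), (7,0)} (total capacity 50)

augment #1: 7→0→3→1 push 8
augment #2: 7→0→5→1 push 11
augment #3: 7→4→8→1 push 9
augment #4: 7→6→5→1 push 6
augment #5: 7→4→0→5→1 push 3
augment #6: 7→4→0→8→1 push 3
augment #7: 7→6→0→8→1 push 2
augment #8: 7→6→2→3→1 push 8
max flow = 50; residual-reachable set from 7 gives S-side
cut edges (S→T): {(2,3), (4,0), (4,8), (6,0), (6,5), (7,0)} total cap 50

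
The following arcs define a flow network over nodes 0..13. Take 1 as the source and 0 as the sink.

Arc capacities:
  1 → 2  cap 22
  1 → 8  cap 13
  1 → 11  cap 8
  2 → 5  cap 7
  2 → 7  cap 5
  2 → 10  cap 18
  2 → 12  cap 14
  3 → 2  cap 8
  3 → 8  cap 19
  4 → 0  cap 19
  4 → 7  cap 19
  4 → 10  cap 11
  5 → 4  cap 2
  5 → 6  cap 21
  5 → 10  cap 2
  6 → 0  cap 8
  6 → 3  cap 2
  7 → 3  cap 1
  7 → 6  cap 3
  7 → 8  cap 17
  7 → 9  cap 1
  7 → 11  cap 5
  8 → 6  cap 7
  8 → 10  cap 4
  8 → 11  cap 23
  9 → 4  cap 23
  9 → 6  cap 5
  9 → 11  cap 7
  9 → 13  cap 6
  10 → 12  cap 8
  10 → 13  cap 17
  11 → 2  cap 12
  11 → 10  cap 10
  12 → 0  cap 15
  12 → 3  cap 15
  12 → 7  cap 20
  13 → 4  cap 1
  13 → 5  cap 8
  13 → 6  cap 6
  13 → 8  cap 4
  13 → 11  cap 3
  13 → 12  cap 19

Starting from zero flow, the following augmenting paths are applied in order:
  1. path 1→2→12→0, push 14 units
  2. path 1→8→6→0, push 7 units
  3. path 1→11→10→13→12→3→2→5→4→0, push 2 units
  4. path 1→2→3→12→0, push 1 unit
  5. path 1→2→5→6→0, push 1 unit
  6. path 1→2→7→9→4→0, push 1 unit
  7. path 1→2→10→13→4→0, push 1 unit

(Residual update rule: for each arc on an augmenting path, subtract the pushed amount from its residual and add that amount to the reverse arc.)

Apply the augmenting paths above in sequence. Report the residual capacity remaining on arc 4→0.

after path 1 (1→2→12→0, push 14): res(4,0)=19
after path 2 (1→8→6→0, push 7): res(4,0)=19
after path 3 (1→11→10→13→12→3→2→5→4→0, push 2): res(4,0)=17
after path 4 (1→2→3→12→0, push 1): res(4,0)=17
after path 5 (1→2→5→6→0, push 1): res(4,0)=17
after path 6 (1→2→7→9→4→0, push 1): res(4,0)=16
after path 7 (1→2→10→13→4→0, push 1): res(4,0)=15

Residual capacity of (4,0): 15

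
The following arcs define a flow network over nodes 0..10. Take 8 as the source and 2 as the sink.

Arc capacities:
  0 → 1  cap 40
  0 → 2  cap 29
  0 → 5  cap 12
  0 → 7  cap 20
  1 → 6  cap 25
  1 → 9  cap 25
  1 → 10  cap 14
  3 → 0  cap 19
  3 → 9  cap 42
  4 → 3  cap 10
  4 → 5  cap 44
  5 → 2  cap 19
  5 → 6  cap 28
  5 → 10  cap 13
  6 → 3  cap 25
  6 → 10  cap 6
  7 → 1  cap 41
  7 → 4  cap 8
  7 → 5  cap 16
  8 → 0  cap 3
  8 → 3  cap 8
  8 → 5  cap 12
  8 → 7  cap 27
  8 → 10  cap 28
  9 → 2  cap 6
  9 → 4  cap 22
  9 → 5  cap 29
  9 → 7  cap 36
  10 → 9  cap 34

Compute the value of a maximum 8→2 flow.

Maximum flow value: 47

augment #1: 8→0→2 bottleneck 3, total now 3
augment #2: 8→5→2 bottleneck 12, total now 15
augment #3: 8→3→0→2 bottleneck 8, total now 23
augment #4: 8→7→5→2 bottleneck 7, total now 30
augment #5: 8→10→9→2 bottleneck 6, total now 36
augment #6: 8→7→4→3→0→2 bottleneck 8, total now 44
augment #7: 8→7→1→6→3→0→2 bottleneck 3, total now 47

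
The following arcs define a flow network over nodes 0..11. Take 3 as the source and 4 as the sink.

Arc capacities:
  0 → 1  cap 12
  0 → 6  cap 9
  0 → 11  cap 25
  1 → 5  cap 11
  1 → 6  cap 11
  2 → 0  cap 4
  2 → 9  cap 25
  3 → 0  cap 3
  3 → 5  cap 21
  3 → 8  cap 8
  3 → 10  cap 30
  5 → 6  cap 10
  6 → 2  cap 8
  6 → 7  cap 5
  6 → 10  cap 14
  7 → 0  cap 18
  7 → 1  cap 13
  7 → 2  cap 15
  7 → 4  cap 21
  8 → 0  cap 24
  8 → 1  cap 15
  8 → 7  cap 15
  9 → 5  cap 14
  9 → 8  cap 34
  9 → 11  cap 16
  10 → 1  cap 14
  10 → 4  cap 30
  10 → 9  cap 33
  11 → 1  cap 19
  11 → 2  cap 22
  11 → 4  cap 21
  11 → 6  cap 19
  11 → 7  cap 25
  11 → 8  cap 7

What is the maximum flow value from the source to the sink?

augment #1: 3→10→4 bottleneck 30, total now 30
augment #2: 3→0→11→4 bottleneck 3, total now 33
augment #3: 3→8→7→4 bottleneck 8, total now 41
augment #4: 3→5→6→7→4 bottleneck 5, total now 46
augment #5: 3→5→6→2→0→11→4 bottleneck 4, total now 50
augment #6: 3→5→6→2→9→11→4 bottleneck 1, total now 51

Maximum flow value: 51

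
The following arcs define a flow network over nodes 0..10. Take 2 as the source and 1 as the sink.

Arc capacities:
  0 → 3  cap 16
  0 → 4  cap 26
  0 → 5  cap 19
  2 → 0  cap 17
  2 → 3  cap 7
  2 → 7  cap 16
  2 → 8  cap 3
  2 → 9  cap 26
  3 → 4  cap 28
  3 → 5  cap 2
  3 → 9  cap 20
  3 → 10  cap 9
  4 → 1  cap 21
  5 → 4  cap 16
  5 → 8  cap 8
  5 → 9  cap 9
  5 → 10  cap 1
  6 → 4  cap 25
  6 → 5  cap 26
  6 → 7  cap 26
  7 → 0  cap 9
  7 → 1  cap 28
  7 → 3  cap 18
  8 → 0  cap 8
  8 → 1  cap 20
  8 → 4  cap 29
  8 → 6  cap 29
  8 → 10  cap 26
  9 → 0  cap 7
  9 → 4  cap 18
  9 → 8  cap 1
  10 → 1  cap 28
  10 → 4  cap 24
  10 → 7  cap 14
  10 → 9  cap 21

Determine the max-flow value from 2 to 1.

augment #1: 2→7→1 bottleneck 16, total now 16
augment #2: 2→8→1 bottleneck 3, total now 19
augment #3: 2→0→4→1 bottleneck 17, total now 36
augment #4: 2→3→4→1 bottleneck 4, total now 40
augment #5: 2→3→10→1 bottleneck 3, total now 43
augment #6: 2→9→8→1 bottleneck 1, total now 44
augment #7: 2→9→0→3→10→1 bottleneck 6, total now 50
augment #8: 2→9→0→5→8→1 bottleneck 1, total now 51
augment #9: 2→9→4→0→5→8→1 bottleneck 7, total now 58
augment #10: 2→9→4→0→5→10→1 bottleneck 1, total now 59

Maximum flow value: 59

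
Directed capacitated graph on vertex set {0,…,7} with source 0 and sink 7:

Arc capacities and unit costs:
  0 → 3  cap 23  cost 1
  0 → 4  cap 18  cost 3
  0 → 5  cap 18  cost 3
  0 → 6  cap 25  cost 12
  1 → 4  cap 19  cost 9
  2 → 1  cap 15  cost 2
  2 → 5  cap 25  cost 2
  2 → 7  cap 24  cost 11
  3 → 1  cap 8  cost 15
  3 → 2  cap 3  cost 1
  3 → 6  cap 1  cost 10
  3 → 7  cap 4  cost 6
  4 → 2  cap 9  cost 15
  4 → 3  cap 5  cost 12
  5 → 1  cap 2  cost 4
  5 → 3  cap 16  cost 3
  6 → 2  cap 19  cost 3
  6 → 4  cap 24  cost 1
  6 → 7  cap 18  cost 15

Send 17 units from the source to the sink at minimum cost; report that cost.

Minimum cost for 17 units: 326

shortest-cost path #1: 0→3→7 push 4 @ unit cost 7 (adds 28)
shortest-cost path #2: 0→3→2→7 push 3 @ unit cost 13 (adds 39)
shortest-cost path #3: 0→3→6→2→7 push 1 @ unit cost 25 (adds 25)
shortest-cost path #4: 0→6→2→7 push 9 @ unit cost 26 (adds 234)
total cost = 326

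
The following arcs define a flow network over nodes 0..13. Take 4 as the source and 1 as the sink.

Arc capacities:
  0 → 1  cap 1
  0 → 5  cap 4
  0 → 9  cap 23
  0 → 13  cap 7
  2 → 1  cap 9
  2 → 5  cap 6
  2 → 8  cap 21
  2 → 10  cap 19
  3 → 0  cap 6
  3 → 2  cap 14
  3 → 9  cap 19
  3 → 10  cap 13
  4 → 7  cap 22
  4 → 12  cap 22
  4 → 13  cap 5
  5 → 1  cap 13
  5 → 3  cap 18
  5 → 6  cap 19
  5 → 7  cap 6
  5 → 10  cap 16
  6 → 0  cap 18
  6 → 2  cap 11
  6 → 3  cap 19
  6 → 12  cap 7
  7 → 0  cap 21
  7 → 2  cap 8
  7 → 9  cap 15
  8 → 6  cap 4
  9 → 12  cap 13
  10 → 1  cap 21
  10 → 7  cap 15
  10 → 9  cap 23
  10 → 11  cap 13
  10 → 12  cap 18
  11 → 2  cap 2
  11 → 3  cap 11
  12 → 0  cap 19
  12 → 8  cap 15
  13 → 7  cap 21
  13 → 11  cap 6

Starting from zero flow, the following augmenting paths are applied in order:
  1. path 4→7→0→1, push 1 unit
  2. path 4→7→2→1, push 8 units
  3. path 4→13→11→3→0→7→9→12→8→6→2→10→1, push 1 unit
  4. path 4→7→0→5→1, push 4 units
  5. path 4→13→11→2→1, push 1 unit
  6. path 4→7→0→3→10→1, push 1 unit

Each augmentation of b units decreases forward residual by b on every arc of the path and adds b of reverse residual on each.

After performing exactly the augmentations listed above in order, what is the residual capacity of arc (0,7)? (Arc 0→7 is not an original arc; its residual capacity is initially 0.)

Residual capacity of (0,7): 5

after path 1 (4→7→0→1, push 1): res(0,7)=1
after path 2 (4→7→2→1, push 8): res(0,7)=1
after path 3 (4→13→11→3→0→7→9→12→8→6→2→10→1, push 1): res(0,7)=0
after path 4 (4→7→0→5→1, push 4): res(0,7)=4
after path 5 (4→13→11→2→1, push 1): res(0,7)=4
after path 6 (4→7→0→3→10→1, push 1): res(0,7)=5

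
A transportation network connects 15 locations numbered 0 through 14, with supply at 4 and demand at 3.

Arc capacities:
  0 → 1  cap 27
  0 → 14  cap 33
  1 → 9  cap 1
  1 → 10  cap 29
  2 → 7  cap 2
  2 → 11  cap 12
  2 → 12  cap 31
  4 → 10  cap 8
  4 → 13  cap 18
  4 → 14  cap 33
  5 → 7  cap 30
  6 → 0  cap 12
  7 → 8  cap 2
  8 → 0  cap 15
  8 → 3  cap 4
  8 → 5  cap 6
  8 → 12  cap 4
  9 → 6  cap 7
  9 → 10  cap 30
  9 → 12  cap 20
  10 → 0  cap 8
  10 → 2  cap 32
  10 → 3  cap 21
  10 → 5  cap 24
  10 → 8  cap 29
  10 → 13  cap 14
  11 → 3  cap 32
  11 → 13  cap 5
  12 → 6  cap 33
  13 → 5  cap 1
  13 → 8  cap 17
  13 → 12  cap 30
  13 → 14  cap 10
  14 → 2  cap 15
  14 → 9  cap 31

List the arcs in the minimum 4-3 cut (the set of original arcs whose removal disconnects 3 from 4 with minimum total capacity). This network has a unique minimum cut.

Min-cut arcs: {(2,11), (8,3), (10,3)} (total capacity 37)

augment #1: 4→10→3 push 8
augment #2: 4→13→8→3 push 4
augment #3: 4→14→2→11→3 push 12
augment #4: 4→14→9→10→3 push 13
max flow = 37; residual-reachable set from 4 gives S-side
cut edges (S→T): {(2,11), (8,3), (10,3)} total cap 37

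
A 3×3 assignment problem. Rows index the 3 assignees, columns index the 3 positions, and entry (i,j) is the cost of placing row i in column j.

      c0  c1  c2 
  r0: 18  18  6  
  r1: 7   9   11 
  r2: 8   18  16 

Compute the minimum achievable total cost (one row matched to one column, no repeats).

optimal assignment: row0→col2 (cost 6), row1→col1 (cost 9), row2→col0 (cost 8)
total = 6 + 9 + 8 = 23

Minimum assignment cost: 23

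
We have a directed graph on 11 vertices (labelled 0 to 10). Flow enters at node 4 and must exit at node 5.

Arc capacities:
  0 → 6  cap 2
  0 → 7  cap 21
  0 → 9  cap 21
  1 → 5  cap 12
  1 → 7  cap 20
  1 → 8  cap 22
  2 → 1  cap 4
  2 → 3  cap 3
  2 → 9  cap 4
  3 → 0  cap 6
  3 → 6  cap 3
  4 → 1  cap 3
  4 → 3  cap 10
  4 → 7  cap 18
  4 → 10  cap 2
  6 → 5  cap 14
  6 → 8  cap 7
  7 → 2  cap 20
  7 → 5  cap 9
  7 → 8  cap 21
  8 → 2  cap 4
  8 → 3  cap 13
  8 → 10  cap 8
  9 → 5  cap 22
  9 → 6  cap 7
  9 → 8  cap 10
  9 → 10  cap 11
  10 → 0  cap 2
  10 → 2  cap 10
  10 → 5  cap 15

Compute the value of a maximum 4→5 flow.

augment #1: 4→1→5 bottleneck 3, total now 3
augment #2: 4→7→5 bottleneck 9, total now 12
augment #3: 4→10→5 bottleneck 2, total now 14
augment #4: 4→3→6→5 bottleneck 3, total now 17
augment #5: 4→3→0→6→5 bottleneck 2, total now 19
augment #6: 4→3→0→9→5 bottleneck 4, total now 23
augment #7: 4→7→2→1→5 bottleneck 4, total now 27
augment #8: 4→7→2→9→5 bottleneck 4, total now 31
augment #9: 4→7→8→10→5 bottleneck 1, total now 32

Maximum flow value: 32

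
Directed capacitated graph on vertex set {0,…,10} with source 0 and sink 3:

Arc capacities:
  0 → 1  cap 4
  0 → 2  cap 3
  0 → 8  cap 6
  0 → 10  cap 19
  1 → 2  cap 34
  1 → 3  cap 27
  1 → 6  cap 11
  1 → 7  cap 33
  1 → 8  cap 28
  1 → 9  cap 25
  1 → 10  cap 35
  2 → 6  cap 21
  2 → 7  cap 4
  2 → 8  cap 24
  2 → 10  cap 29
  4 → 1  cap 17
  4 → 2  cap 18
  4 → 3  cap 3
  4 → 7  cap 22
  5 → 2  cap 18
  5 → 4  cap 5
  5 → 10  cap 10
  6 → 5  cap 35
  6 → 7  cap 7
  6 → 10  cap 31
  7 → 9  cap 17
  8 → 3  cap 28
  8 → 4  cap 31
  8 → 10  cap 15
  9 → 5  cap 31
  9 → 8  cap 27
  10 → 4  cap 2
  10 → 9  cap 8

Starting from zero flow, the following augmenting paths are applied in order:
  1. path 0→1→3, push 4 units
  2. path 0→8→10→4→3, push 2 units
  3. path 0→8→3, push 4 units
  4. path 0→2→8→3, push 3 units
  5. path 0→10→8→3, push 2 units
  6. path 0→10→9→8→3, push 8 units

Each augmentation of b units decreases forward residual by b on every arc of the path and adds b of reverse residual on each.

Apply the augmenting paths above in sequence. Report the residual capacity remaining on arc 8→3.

after path 1 (0→1→3, push 4): res(8,3)=28
after path 2 (0→8→10→4→3, push 2): res(8,3)=28
after path 3 (0→8→3, push 4): res(8,3)=24
after path 4 (0→2→8→3, push 3): res(8,3)=21
after path 5 (0→10→8→3, push 2): res(8,3)=19
after path 6 (0→10→9→8→3, push 8): res(8,3)=11

Residual capacity of (8,3): 11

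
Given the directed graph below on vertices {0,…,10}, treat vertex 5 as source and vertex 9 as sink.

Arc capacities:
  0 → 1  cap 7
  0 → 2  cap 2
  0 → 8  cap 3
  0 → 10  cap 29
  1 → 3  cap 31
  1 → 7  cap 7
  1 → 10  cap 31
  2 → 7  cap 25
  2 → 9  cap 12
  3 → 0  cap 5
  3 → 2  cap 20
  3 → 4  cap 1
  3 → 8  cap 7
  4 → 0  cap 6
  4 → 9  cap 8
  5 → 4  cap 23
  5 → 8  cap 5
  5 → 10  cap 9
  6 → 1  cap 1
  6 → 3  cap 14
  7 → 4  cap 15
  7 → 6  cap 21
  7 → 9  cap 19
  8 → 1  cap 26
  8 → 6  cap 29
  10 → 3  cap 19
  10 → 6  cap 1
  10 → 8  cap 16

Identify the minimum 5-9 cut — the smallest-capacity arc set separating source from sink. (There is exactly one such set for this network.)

augment #1: 5→4→9 push 8
augment #2: 5→4→0→2→9 push 2
augment #3: 5→8→1→7→9 push 5
augment #4: 5→10→3→2→9 push 9
augment #5: 5→4→0→1→7→9 push 2
augment #6: 5→4→0→1→3→2→9 push 1
augment #7: 5→4→0→1→3→2→7→9 push 1
max flow = 28; residual-reachable set from 5 gives S-side
cut edges (S→T): {(4,0), (4,9), (5,8), (5,10)} total cap 28

Min-cut arcs: {(4,0), (4,9), (5,8), (5,10)} (total capacity 28)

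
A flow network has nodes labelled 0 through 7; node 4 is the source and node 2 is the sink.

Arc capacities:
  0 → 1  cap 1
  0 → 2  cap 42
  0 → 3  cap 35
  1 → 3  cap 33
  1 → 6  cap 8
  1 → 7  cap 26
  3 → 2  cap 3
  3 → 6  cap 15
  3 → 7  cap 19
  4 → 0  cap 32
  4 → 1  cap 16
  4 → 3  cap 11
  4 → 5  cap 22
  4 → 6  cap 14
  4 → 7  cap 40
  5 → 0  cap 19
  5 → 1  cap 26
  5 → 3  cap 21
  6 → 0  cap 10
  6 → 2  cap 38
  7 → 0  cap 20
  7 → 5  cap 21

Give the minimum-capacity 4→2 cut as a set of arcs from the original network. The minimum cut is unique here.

augment #1: 4→0→2 push 32
augment #2: 4→3→2 push 3
augment #3: 4→6→2 push 14
augment #4: 4→1→6→2 push 8
augment #5: 4→3→6→2 push 8
augment #6: 4→5→0→2 push 10
augment #7: 4→1→3→6→2 push 7
max flow = 82; residual-reachable set from 4 gives S-side
cut edges (S→T): {(0,2), (1,6), (3,2), (3,6), (4,6)} total cap 82

Min-cut arcs: {(0,2), (1,6), (3,2), (3,6), (4,6)} (total capacity 82)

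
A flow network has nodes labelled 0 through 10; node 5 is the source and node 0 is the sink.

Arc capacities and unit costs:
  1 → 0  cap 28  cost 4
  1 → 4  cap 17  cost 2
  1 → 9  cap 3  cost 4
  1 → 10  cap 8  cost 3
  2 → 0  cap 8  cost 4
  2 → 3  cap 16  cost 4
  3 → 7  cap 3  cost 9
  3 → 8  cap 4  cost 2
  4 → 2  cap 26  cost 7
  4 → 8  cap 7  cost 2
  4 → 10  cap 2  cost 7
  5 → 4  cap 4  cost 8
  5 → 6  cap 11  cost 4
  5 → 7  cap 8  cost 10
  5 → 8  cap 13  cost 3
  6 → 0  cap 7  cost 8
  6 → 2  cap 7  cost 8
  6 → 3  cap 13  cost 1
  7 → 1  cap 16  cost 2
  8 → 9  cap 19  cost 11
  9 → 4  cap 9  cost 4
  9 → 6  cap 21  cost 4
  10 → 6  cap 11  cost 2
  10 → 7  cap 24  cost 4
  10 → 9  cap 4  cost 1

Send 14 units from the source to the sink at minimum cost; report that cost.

shortest-cost path #1: 5→6→0 push 7 @ unit cost 12 (adds 84)
shortest-cost path #2: 5→7→1→0 push 7 @ unit cost 16 (adds 112)
total cost = 196

Minimum cost for 14 units: 196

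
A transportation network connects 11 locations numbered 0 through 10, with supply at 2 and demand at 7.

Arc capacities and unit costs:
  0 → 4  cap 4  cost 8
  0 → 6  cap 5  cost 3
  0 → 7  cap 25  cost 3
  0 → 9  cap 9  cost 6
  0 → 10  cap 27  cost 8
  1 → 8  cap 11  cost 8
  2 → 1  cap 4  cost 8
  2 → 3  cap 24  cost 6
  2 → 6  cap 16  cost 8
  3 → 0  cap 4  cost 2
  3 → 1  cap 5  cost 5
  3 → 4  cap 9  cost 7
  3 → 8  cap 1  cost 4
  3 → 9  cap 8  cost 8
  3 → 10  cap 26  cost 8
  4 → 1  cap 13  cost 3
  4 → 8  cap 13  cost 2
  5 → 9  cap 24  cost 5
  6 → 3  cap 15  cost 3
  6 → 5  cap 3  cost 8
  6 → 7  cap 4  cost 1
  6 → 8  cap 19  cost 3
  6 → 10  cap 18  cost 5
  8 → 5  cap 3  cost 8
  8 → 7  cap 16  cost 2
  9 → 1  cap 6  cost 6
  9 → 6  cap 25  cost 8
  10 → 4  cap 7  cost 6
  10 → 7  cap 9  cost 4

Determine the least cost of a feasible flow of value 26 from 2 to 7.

shortest-cost path #1: 2→6→7 push 4 @ unit cost 9 (adds 36)
shortest-cost path #2: 2→3→0→7 push 4 @ unit cost 11 (adds 44)
shortest-cost path #3: 2→3→8→7 push 1 @ unit cost 12 (adds 12)
shortest-cost path #4: 2→6→8→7 push 12 @ unit cost 13 (adds 156)
shortest-cost path #5: 2→3→4→8→7 push 3 @ unit cost 17 (adds 51)
shortest-cost path #6: 2→3→10→7 push 2 @ unit cost 18 (adds 36)
total cost = 335

Minimum cost for 26 units: 335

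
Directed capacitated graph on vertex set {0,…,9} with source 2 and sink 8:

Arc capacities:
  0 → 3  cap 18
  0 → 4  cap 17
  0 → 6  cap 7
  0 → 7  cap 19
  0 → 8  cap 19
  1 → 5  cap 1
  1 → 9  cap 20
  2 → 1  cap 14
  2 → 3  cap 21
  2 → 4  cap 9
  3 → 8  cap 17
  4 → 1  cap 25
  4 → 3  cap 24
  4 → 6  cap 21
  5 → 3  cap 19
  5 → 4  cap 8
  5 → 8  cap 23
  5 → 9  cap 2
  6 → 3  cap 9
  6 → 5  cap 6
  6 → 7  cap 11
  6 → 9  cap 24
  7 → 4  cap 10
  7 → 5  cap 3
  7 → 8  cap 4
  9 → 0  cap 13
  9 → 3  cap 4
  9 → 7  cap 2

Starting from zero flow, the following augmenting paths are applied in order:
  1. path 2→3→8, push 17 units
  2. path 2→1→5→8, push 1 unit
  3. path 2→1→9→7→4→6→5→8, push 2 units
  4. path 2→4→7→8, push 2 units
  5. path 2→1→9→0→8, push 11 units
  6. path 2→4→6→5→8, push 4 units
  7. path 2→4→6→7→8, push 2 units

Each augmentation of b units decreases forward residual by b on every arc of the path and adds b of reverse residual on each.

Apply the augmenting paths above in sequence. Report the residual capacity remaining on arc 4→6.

after path 1 (2→3→8, push 17): res(4,6)=21
after path 2 (2→1→5→8, push 1): res(4,6)=21
after path 3 (2→1→9→7→4→6→5→8, push 2): res(4,6)=19
after path 4 (2→4→7→8, push 2): res(4,6)=19
after path 5 (2→1→9→0→8, push 11): res(4,6)=19
after path 6 (2→4→6→5→8, push 4): res(4,6)=15
after path 7 (2→4→6→7→8, push 2): res(4,6)=13

Residual capacity of (4,6): 13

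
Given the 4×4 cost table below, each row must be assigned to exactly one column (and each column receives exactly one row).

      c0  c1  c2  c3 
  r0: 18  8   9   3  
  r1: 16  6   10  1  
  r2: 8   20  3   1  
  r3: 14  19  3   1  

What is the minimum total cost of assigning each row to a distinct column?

one of 2 optimal assignments: row0→col1 (cost 8), row1→col3 (cost 1), row2→col0 (cost 8), row3→col2 (cost 3)
total = 8 + 1 + 8 + 3 = 20

Minimum assignment cost: 20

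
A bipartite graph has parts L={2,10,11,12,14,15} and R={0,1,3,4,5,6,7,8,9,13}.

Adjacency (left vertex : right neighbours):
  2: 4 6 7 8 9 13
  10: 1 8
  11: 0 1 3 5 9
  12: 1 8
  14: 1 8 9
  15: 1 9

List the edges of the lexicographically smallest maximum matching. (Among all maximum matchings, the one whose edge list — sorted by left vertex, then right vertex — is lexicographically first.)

|M| = 5 (so the lex-smallest maximum matching has 5 edges)
process left vertices in ascending order; for each, take the smallest-labelled available neighbour that still permits 5 edges overall, or leave it unmatched if none does
lex-smallest matching: {2-4, 10-1, 11-0, 12-8, 14-9}

Lex-smallest maximum matching: {(2,4), (10,1), (11,0), (12,8), (14,9)}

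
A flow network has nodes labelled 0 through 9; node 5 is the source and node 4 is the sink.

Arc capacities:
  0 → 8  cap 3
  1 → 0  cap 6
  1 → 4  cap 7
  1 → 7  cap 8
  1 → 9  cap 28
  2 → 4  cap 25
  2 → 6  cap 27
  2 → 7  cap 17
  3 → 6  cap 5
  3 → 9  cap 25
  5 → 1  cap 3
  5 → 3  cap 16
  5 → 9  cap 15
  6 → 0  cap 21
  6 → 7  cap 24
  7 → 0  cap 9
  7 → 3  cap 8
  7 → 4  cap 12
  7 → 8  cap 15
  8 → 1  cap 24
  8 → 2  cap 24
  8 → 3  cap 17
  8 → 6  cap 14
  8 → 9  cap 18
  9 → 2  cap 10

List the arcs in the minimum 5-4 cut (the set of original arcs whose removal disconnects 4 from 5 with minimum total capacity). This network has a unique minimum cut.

augment #1: 5→1→4 push 3
augment #2: 5→9→2→4 push 10
augment #3: 5→3→6→7→4 push 5
max flow = 18; residual-reachable set from 5 gives S-side
cut edges (S→T): {(3,6), (5,1), (9,2)} total cap 18

Min-cut arcs: {(3,6), (5,1), (9,2)} (total capacity 18)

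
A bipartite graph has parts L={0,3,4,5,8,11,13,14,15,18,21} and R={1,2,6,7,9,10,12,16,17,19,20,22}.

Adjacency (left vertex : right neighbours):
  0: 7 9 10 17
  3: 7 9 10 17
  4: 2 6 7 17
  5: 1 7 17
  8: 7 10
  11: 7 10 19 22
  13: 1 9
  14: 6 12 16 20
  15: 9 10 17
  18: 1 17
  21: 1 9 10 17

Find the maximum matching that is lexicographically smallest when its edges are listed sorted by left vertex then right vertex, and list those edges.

|M| = 8 (so the lex-smallest maximum matching has 8 edges)
process left vertices in ascending order; for each, take the smallest-labelled available neighbour that still permits 8 edges overall, or leave it unmatched if none does
lex-smallest matching: {0-7, 3-9, 4-2, 5-1, 8-10, 11-19, 14-6, 15-17}

Lex-smallest maximum matching: {(0,7), (3,9), (4,2), (5,1), (8,10), (11,19), (14,6), (15,17)}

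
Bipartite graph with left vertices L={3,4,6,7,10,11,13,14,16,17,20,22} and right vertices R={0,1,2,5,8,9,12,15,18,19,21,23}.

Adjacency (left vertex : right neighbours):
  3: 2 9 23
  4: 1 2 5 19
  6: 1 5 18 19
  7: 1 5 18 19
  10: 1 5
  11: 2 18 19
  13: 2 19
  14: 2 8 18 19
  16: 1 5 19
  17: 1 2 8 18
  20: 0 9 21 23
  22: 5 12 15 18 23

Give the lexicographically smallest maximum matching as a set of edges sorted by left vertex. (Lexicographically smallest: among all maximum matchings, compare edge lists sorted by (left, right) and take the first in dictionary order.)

|M| = 9 (so the lex-smallest maximum matching has 9 edges)
process left vertices in ascending order; for each, take the smallest-labelled available neighbour that still permits 9 edges overall, or leave it unmatched if none does
lex-smallest matching: {3-9, 4-1, 6-5, 7-18, 11-2, 13-19, 14-8, 20-0, 22-12}

Lex-smallest maximum matching: {(3,9), (4,1), (6,5), (7,18), (11,2), (13,19), (14,8), (20,0), (22,12)}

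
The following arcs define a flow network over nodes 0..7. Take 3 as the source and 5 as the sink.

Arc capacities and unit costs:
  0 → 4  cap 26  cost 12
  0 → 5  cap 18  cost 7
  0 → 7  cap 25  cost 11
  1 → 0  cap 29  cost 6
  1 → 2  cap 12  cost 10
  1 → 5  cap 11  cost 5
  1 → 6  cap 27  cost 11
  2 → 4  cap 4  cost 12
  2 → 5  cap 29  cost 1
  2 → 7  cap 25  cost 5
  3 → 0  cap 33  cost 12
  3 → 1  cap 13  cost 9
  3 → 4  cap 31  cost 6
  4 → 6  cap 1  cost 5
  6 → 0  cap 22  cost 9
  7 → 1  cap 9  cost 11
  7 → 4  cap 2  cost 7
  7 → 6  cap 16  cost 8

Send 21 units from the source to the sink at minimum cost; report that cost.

Minimum cost for 21 units: 344

shortest-cost path #1: 3→1→5 push 11 @ unit cost 14 (adds 154)
shortest-cost path #2: 3→0→5 push 10 @ unit cost 19 (adds 190)
total cost = 344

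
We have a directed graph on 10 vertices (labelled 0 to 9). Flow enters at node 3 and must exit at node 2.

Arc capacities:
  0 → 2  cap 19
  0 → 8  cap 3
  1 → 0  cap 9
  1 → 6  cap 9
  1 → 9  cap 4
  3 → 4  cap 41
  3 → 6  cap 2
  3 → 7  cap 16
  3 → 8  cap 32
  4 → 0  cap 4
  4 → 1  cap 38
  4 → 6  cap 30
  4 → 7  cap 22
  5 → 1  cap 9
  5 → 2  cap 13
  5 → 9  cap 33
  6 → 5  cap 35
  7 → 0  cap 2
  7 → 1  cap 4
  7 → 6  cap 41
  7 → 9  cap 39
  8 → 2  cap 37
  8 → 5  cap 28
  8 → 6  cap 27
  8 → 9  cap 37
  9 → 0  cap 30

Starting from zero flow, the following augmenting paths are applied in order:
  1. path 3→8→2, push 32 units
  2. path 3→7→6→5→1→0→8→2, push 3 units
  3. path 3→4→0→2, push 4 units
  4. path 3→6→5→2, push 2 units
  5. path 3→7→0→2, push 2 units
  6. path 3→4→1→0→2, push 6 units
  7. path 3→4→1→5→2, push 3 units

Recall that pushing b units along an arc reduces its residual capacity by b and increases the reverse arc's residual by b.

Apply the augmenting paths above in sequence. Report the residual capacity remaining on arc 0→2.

Residual capacity of (0,2): 7

after path 1 (3→8→2, push 32): res(0,2)=19
after path 2 (3→7→6→5→1→0→8→2, push 3): res(0,2)=19
after path 3 (3→4→0→2, push 4): res(0,2)=15
after path 4 (3→6→5→2, push 2): res(0,2)=15
after path 5 (3→7→0→2, push 2): res(0,2)=13
after path 6 (3→4→1→0→2, push 6): res(0,2)=7
after path 7 (3→4→1→5→2, push 3): res(0,2)=7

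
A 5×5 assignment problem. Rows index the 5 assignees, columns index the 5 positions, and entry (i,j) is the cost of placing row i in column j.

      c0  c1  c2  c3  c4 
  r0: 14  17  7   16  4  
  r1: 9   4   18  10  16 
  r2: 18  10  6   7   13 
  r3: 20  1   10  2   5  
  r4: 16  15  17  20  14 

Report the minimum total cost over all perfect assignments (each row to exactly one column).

optimal assignment: row0→col4 (cost 4), row1→col1 (cost 4), row2→col2 (cost 6), row3→col3 (cost 2), row4→col0 (cost 16)
total = 4 + 4 + 6 + 2 + 16 = 32

Minimum assignment cost: 32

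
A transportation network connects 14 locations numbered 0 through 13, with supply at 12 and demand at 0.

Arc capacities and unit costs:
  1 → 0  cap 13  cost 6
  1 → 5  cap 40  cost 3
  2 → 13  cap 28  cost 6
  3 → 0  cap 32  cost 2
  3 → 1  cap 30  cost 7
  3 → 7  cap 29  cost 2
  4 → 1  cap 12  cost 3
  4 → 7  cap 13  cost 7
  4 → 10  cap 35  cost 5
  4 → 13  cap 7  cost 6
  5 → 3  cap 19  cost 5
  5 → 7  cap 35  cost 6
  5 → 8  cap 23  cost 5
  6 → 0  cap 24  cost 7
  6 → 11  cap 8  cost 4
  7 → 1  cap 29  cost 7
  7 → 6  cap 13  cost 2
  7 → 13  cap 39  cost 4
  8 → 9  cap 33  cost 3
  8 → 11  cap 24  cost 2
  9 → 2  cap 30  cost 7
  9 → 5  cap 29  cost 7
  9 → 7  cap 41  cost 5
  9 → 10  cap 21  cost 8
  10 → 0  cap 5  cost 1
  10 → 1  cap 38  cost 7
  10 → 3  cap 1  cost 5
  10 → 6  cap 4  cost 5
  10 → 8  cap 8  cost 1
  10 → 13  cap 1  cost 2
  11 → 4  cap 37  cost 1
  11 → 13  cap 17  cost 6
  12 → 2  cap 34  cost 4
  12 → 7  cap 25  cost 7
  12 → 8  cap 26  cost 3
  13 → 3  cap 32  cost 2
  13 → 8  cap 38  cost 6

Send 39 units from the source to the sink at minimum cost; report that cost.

shortest-cost path #1: 12→8→11→4→10→0 push 5 @ unit cost 12 (adds 60)
shortest-cost path #2: 12→2→13→3→0 push 28 @ unit cost 14 (adds 392)
shortest-cost path #3: 12→7→13→3→0 push 4 @ unit cost 15 (adds 60)
shortest-cost path #4: 12→8→11→4→1→0 push 2 @ unit cost 15 (adds 30)
total cost = 542

Minimum cost for 39 units: 542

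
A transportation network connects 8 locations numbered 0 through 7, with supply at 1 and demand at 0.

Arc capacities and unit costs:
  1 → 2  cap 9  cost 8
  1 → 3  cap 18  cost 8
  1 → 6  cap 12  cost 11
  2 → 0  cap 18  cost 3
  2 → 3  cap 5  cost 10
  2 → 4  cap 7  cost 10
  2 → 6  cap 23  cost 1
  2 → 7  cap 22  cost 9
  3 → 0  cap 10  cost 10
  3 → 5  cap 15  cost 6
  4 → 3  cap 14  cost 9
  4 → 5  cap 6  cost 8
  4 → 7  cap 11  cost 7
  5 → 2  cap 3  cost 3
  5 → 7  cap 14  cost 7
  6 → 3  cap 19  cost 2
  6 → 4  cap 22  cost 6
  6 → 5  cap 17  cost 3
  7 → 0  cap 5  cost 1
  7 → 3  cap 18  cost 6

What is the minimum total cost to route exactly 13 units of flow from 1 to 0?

Minimum cost for 13 units: 171

shortest-cost path #1: 1→2→0 push 9 @ unit cost 11 (adds 99)
shortest-cost path #2: 1→3→0 push 4 @ unit cost 18 (adds 72)
total cost = 171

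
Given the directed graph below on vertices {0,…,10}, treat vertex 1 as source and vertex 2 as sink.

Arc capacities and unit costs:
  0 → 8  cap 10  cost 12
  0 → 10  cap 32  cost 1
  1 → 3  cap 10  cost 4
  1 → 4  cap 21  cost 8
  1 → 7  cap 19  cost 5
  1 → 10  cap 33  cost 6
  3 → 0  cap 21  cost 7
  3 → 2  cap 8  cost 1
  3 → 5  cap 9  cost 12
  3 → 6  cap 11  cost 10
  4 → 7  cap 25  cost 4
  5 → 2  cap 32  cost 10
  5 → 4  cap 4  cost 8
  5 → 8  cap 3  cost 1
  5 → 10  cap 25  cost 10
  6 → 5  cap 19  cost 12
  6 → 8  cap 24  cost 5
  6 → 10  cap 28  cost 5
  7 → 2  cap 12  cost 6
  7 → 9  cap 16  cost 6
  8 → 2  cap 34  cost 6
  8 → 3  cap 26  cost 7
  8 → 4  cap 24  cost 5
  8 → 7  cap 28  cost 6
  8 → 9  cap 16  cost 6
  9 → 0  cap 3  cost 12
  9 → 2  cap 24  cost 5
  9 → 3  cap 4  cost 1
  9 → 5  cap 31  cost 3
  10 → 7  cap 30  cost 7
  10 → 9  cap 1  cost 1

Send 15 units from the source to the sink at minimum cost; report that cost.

Minimum cost for 15 units: 117

shortest-cost path #1: 1→3→2 push 8 @ unit cost 5 (adds 40)
shortest-cost path #2: 1→7→2 push 7 @ unit cost 11 (adds 77)
total cost = 117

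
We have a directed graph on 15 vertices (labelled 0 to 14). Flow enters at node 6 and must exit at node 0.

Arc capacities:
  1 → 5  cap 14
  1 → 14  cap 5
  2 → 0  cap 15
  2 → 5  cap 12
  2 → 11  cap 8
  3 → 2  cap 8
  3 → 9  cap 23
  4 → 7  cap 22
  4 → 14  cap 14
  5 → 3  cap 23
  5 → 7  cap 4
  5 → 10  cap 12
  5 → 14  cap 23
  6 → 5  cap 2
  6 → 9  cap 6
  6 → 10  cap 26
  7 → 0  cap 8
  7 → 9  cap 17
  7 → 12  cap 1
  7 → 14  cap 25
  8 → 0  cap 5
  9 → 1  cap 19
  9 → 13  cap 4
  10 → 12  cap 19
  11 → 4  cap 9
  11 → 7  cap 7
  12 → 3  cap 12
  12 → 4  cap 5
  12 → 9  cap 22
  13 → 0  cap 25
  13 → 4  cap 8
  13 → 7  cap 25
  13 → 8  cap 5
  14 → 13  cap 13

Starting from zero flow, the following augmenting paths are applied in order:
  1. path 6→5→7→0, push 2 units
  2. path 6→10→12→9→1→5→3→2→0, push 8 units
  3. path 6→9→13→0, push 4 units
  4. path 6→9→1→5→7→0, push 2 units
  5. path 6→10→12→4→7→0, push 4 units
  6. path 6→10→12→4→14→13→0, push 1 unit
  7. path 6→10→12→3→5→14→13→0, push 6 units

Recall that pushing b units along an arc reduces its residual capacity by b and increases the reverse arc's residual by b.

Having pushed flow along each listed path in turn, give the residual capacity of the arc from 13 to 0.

Residual capacity of (13,0): 14

after path 1 (6→5→7→0, push 2): res(13,0)=25
after path 2 (6→10→12→9→1→5→3→2→0, push 8): res(13,0)=25
after path 3 (6→9→13→0, push 4): res(13,0)=21
after path 4 (6→9→1→5→7→0, push 2): res(13,0)=21
after path 5 (6→10→12→4→7→0, push 4): res(13,0)=21
after path 6 (6→10→12→4→14→13→0, push 1): res(13,0)=20
after path 7 (6→10→12→3→5→14→13→0, push 6): res(13,0)=14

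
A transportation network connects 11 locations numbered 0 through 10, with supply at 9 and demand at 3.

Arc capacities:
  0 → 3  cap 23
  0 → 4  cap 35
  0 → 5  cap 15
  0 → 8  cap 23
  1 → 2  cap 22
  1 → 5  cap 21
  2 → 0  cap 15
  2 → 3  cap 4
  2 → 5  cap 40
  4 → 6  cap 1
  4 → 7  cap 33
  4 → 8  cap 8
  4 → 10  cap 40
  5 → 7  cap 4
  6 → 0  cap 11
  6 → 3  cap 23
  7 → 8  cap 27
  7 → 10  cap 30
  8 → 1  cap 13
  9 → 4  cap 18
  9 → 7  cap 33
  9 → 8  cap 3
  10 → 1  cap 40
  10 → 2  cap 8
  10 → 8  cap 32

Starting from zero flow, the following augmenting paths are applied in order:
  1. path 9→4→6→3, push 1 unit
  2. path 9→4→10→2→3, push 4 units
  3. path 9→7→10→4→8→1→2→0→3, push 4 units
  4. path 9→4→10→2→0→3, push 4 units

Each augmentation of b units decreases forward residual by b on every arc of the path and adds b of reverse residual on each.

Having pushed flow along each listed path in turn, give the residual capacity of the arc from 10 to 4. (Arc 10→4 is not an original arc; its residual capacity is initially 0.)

Residual capacity of (10,4): 4

after path 1 (9→4→6→3, push 1): res(10,4)=0
after path 2 (9→4→10→2→3, push 4): res(10,4)=4
after path 3 (9→7→10→4→8→1→2→0→3, push 4): res(10,4)=0
after path 4 (9→4→10→2→0→3, push 4): res(10,4)=4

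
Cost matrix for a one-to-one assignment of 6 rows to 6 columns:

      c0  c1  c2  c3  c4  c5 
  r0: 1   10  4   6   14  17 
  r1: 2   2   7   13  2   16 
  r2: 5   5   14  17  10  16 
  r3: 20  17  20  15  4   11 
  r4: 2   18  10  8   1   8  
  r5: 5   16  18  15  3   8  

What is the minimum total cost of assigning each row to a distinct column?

one of 2 optimal assignments: row0→col2 (cost 4), row1→col0 (cost 2), row2→col1 (cost 5), row3→col4 (cost 4), row4→col3 (cost 8), row5→col5 (cost 8)
total = 4 + 2 + 5 + 4 + 8 + 8 = 31

Minimum assignment cost: 31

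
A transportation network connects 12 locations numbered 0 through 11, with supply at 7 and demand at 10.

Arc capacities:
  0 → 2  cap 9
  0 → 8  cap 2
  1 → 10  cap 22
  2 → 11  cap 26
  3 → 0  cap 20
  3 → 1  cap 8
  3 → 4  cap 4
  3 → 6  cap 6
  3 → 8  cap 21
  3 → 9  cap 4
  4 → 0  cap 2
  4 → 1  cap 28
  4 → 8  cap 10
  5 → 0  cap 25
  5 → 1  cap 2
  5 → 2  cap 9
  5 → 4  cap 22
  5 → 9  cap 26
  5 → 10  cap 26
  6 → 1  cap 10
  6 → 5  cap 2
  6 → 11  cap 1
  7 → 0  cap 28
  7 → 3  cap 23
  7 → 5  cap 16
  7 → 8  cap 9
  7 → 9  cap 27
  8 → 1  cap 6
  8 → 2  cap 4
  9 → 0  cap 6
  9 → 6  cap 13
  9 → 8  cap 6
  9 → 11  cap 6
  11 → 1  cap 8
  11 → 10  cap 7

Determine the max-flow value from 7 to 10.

augment #1: 7→5→10 bottleneck 16, total now 16
augment #2: 7→3→1→10 bottleneck 8, total now 24
augment #3: 7→8→1→10 bottleneck 6, total now 30
augment #4: 7→9→11→10 bottleneck 6, total now 36
augment #5: 7→0→2→11→10 bottleneck 1, total now 37
augment #6: 7→3→4→1→10 bottleneck 4, total now 41
augment #7: 7→3→6→1→10 bottleneck 4, total now 45
augment #8: 7→3→6→5→10 bottleneck 2, total now 47

Maximum flow value: 47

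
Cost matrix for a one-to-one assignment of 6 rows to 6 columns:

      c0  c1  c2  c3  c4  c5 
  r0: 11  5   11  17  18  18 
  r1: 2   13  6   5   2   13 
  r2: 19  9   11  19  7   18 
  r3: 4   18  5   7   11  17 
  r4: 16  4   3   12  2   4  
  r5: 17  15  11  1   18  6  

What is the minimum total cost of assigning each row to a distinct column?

optimal assignment: row0→col1 (cost 5), row1→col0 (cost 2), row2→col4 (cost 7), row3→col2 (cost 5), row4→col5 (cost 4), row5→col3 (cost 1)
total = 5 + 2 + 7 + 5 + 4 + 1 = 24

Minimum assignment cost: 24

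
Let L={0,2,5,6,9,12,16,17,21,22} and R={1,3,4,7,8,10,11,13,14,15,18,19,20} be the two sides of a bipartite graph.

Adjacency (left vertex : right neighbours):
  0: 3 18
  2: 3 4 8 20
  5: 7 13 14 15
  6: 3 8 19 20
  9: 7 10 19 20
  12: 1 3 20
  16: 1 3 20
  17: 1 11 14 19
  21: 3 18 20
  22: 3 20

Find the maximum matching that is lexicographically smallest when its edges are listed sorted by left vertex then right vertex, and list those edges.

Lex-smallest maximum matching: {(0,3), (2,4), (5,7), (6,8), (9,10), (12,1), (16,20), (17,11), (21,18)}

|M| = 9 (so the lex-smallest maximum matching has 9 edges)
process left vertices in ascending order; for each, take the smallest-labelled available neighbour that still permits 9 edges overall, or leave it unmatched if none does
lex-smallest matching: {0-3, 2-4, 5-7, 6-8, 9-10, 12-1, 16-20, 17-11, 21-18}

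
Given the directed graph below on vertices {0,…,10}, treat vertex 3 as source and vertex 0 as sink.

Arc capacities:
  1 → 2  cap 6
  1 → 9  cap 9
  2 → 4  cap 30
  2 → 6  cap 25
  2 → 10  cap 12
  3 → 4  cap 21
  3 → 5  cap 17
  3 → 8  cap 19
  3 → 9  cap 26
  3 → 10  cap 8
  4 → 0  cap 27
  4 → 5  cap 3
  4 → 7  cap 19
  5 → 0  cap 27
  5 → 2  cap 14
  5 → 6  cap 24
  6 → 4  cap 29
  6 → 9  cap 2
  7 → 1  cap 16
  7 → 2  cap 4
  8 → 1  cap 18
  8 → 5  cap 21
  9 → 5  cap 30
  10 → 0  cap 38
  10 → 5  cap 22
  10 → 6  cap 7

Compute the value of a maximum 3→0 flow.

augment #1: 3→4→0 bottleneck 21, total now 21
augment #2: 3→5→0 bottleneck 17, total now 38
augment #3: 3→10→0 bottleneck 8, total now 46
augment #4: 3→8→5→0 bottleneck 10, total now 56
augment #5: 3→8→1→2→4→0 bottleneck 6, total now 62
augment #6: 3→8→5→2→10→0 bottleneck 3, total now 65
augment #7: 3→9→5→2→10→0 bottleneck 9, total now 74

Maximum flow value: 74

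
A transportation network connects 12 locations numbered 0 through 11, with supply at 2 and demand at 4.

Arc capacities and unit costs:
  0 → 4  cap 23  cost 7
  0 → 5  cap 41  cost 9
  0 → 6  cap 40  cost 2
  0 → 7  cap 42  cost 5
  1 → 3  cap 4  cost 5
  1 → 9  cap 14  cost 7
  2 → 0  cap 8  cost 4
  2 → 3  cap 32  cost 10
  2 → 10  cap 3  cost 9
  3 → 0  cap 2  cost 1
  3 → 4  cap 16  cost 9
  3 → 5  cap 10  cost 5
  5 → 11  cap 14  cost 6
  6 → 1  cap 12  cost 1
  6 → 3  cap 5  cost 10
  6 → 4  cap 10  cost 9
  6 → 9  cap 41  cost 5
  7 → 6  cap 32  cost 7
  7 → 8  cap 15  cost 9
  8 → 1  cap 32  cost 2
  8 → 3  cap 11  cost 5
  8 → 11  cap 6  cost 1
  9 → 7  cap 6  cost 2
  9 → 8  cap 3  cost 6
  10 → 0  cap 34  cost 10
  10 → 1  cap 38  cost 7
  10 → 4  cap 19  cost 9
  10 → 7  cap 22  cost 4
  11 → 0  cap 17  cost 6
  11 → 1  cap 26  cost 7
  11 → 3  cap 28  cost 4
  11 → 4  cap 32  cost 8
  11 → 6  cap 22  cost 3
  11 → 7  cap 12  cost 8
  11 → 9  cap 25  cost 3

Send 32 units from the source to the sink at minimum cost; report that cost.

Minimum cost for 32 units: 569

shortest-cost path #1: 2→0→4 push 8 @ unit cost 11 (adds 88)
shortest-cost path #2: 2→10→4 push 3 @ unit cost 18 (adds 54)
shortest-cost path #3: 2→3→0→4 push 2 @ unit cost 18 (adds 36)
shortest-cost path #4: 2→3→4 push 16 @ unit cost 19 (adds 304)
shortest-cost path #5: 2→3→5→11→4 push 3 @ unit cost 29 (adds 87)
total cost = 569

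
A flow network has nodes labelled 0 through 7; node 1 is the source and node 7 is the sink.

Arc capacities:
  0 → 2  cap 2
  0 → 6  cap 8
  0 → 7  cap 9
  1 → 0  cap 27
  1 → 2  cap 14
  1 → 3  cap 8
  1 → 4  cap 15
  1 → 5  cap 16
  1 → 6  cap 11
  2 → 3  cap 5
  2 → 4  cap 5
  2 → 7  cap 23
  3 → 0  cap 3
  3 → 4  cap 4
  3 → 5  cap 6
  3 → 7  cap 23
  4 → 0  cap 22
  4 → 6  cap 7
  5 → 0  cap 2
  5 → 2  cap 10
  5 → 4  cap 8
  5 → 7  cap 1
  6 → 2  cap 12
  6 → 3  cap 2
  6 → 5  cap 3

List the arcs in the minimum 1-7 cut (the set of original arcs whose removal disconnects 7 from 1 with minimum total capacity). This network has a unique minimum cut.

augment #1: 1→0→7 push 9
augment #2: 1→2→7 push 14
augment #3: 1→3→7 push 8
augment #4: 1→5→7 push 1
augment #5: 1→0→2→7 push 2
augment #6: 1→5→2→7 push 7
augment #7: 1→6→3→7 push 2
augment #8: 1→5→2→3→7 push 3
augment #9: 1→6→2→3→7 push 2
max flow = 48; residual-reachable set from 1 gives S-side
cut edges (S→T): {(0,7), (1,3), (2,3), (2,7), (5,7), (6,3)} total cap 48

Min-cut arcs: {(0,7), (1,3), (2,3), (2,7), (5,7), (6,3)} (total capacity 48)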